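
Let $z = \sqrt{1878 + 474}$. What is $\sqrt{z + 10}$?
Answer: $\sqrt{10 + 28 \sqrt{3}} \approx 7.6484$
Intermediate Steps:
$z = 28 \sqrt{3}$ ($z = \sqrt{2352} = 28 \sqrt{3} \approx 48.497$)
$\sqrt{z + 10} = \sqrt{28 \sqrt{3} + 10} = \sqrt{10 + 28 \sqrt{3}}$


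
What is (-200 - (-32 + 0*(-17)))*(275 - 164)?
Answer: -18648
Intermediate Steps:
(-200 - (-32 + 0*(-17)))*(275 - 164) = (-200 - (-32 + 0))*111 = (-200 - 1*(-32))*111 = (-200 + 32)*111 = -168*111 = -18648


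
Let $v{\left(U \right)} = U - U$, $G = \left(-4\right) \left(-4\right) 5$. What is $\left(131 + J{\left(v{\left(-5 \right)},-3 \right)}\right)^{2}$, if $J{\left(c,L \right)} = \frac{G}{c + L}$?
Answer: $\frac{97969}{9} \approx 10885.0$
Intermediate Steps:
$G = 80$ ($G = 16 \cdot 5 = 80$)
$v{\left(U \right)} = 0$
$J{\left(c,L \right)} = \frac{80}{L + c}$ ($J{\left(c,L \right)} = \frac{80}{c + L} = \frac{80}{L + c}$)
$\left(131 + J{\left(v{\left(-5 \right)},-3 \right)}\right)^{2} = \left(131 + \frac{80}{-3 + 0}\right)^{2} = \left(131 + \frac{80}{-3}\right)^{2} = \left(131 + 80 \left(- \frac{1}{3}\right)\right)^{2} = \left(131 - \frac{80}{3}\right)^{2} = \left(\frac{313}{3}\right)^{2} = \frac{97969}{9}$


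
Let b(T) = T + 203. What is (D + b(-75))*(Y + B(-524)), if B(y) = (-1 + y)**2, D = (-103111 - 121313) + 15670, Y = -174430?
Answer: -21111908070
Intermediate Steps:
b(T) = 203 + T
D = -208754 (D = -224424 + 15670 = -208754)
(D + b(-75))*(Y + B(-524)) = (-208754 + (203 - 75))*(-174430 + (-1 - 524)**2) = (-208754 + 128)*(-174430 + (-525)**2) = -208626*(-174430 + 275625) = -208626*101195 = -21111908070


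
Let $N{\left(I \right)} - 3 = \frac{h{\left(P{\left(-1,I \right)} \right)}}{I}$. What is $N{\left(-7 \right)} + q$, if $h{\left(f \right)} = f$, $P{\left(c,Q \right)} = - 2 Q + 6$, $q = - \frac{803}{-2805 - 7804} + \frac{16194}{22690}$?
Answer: $\frac{785436861}{842513735} \approx 0.93225$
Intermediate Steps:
$q = \frac{95011108}{120359105}$ ($q = - \frac{803}{-10609} + 16194 \cdot \frac{1}{22690} = \left(-803\right) \left(- \frac{1}{10609}\right) + \frac{8097}{11345} = \frac{803}{10609} + \frac{8097}{11345} = \frac{95011108}{120359105} \approx 0.7894$)
$P{\left(c,Q \right)} = 6 - 2 Q$
$N{\left(I \right)} = 3 + \frac{6 - 2 I}{I}$
$N{\left(-7 \right)} + q = \frac{6 - 7}{-7} + \frac{95011108}{120359105} = \left(- \frac{1}{7}\right) \left(-1\right) + \frac{95011108}{120359105} = \frac{1}{7} + \frac{95011108}{120359105} = \frac{785436861}{842513735}$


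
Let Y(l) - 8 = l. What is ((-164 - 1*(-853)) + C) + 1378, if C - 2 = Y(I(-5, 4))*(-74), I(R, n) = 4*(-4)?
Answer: 2661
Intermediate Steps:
I(R, n) = -16
Y(l) = 8 + l
C = 594 (C = 2 + (8 - 16)*(-74) = 2 - 8*(-74) = 2 + 592 = 594)
((-164 - 1*(-853)) + C) + 1378 = ((-164 - 1*(-853)) + 594) + 1378 = ((-164 + 853) + 594) + 1378 = (689 + 594) + 1378 = 1283 + 1378 = 2661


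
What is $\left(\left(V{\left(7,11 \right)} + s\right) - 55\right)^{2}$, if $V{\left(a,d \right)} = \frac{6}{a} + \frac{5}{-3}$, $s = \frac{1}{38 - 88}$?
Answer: $\frac{3436421641}{1102500} \approx 3116.9$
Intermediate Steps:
$s = - \frac{1}{50}$ ($s = \frac{1}{-50} = - \frac{1}{50} \approx -0.02$)
$V{\left(a,d \right)} = - \frac{5}{3} + \frac{6}{a}$ ($V{\left(a,d \right)} = \frac{6}{a} + 5 \left(- \frac{1}{3}\right) = \frac{6}{a} - \frac{5}{3} = - \frac{5}{3} + \frac{6}{a}$)
$\left(\left(V{\left(7,11 \right)} + s\right) - 55\right)^{2} = \left(\left(\left(- \frac{5}{3} + \frac{6}{7}\right) - \frac{1}{50}\right) - 55\right)^{2} = \left(\left(- \frac{17}{21} - \frac{1}{50}\right) - 55\right)^{2} = \left(- \frac{871}{1050} - 55\right)^{2} = \left(- \frac{58621}{1050}\right)^{2} = \frac{3436421641}{1102500}$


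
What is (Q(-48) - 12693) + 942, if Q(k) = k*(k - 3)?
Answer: -9303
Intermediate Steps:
Q(k) = k*(-3 + k)
(Q(-48) - 12693) + 942 = (-48*(-3 - 48) - 12693) + 942 = (-48*(-51) - 12693) + 942 = (2448 - 12693) + 942 = -10245 + 942 = -9303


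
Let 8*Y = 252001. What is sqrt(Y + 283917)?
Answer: sqrt(5046674)/4 ≈ 561.62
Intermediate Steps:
Y = 252001/8 (Y = (1/8)*252001 = 252001/8 ≈ 31500.)
sqrt(Y + 283917) = sqrt(252001/8 + 283917) = sqrt(2523337/8) = sqrt(5046674)/4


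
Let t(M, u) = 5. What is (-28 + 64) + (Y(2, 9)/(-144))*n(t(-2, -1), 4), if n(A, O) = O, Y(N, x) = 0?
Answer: 36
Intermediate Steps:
(-28 + 64) + (Y(2, 9)/(-144))*n(t(-2, -1), 4) = (-28 + 64) + (0/(-144))*4 = 36 + (0*(-1/144))*4 = 36 + 0*4 = 36 + 0 = 36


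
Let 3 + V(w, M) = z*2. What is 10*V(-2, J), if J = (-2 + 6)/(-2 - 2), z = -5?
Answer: -130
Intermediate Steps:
J = -1 (J = 4/(-4) = 4*(-¼) = -1)
V(w, M) = -13 (V(w, M) = -3 - 5*2 = -3 - 10 = -13)
10*V(-2, J) = 10*(-13) = -130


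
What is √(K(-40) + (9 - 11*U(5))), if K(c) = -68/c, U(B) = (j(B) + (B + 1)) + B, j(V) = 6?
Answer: I*√17630/10 ≈ 13.278*I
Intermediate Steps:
U(B) = 7 + 2*B (U(B) = (6 + (B + 1)) + B = (6 + (1 + B)) + B = (7 + B) + B = 7 + 2*B)
√(K(-40) + (9 - 11*U(5))) = √(-68/(-40) + (9 - 11*(7 + 2*5))) = √(-68*(-1/40) + (9 - 11*(7 + 10))) = √(17/10 + (9 - 11*17)) = √(17/10 + (9 - 187)) = √(17/10 - 178) = √(-1763/10) = I*√17630/10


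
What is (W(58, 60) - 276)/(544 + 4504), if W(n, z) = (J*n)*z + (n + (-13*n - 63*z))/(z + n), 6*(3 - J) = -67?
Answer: 1445089/148916 ≈ 9.7041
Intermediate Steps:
J = 85/6 (J = 3 - 1/6*(-67) = 3 + 67/6 = 85/6 ≈ 14.167)
W(n, z) = (-63*z - 12*n)/(n + z) + 85*n*z/6 (W(n, z) = (85*n/6)*z + (n + (-13*n - 63*z))/(z + n) = 85*n*z/6 + (n + (-63*z - 13*n))/(n + z) = 85*n*z/6 + (-63*z - 12*n)/(n + z) = (-63*z - 12*n)/(n + z) + 85*n*z/6)
(W(58, 60) - 276)/(544 + 4504) = ((-378*60 - 72*58 + 85*58*60**2 + 85*60*58**2)/(6*(58 + 60)) - 276)/(544 + 4504) = ((1/6)*(-22680 - 4176 + 85*58*3600 + 85*60*3364)/118 - 276)/5048 = ((1/6)*(1/118)*(-22680 - 4176 + 17748000 + 17156400) - 276)*(1/5048) = ((1/6)*(1/118)*34877544 - 276)*(1/5048) = (2906462/59 - 276)*(1/5048) = (2890178/59)*(1/5048) = 1445089/148916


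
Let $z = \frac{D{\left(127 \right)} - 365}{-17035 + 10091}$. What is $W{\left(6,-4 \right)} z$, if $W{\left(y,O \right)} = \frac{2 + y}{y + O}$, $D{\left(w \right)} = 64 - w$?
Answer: $\frac{107}{434} \approx 0.24654$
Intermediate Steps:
$W{\left(y,O \right)} = \frac{2 + y}{O + y}$
$z = \frac{107}{1736}$ ($z = \frac{\left(64 - 127\right) - 365}{-17035 + 10091} = \frac{\left(64 - 127\right) - 365}{-6944} = \left(-63 - 365\right) \left(- \frac{1}{6944}\right) = \left(-428\right) \left(- \frac{1}{6944}\right) = \frac{107}{1736} \approx 0.061636$)
$W{\left(6,-4 \right)} z = \frac{2 + 6}{-4 + 6} \cdot \frac{107}{1736} = \frac{1}{2} \cdot 8 \cdot \frac{107}{1736} = 4 \cdot \frac{107}{1736} = \frac{107}{434}$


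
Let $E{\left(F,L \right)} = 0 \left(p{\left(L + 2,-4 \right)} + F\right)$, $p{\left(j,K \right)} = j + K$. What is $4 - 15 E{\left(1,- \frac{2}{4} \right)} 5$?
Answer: $4$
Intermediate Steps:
$p{\left(j,K \right)} = K + j$
$E{\left(F,L \right)} = 0$ ($E{\left(F,L \right)} = 0 \left(\left(-4 + \left(L + 2\right)\right) + F\right) = 0 \left(\left(-4 + \left(2 + L\right)\right) + F\right) = 0 \left(\left(-2 + L\right) + F\right) = 0 \left(-2 + F + L\right) = 0$)
$4 - 15 E{\left(1,- \frac{2}{4} \right)} 5 = 4 - 15 \cdot 0 \cdot 5 = 4 - 0 = 4 + 0 = 4$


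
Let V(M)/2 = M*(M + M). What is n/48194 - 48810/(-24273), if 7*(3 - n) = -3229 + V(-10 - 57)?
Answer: 2684914207/1364781789 ≈ 1.9673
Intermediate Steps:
V(M) = 4*M**2 (V(M) = 2*(M*(M + M)) = 2*(M*(2*M)) = 2*(2*M**2) = 4*M**2)
n = -14706/7 (n = 3 - (-3229 + 4*(-10 - 57)**2)/7 = 3 - (-3229 + 4*(-67)**2)/7 = 3 - (-3229 + 4*4489)/7 = 3 - (-3229 + 17956)/7 = 3 - 1/7*14727 = 3 - 14727/7 = -14706/7 ≈ -2100.9)
n/48194 - 48810/(-24273) = -14706/7/48194 - 48810/(-24273) = -14706/7*1/48194 - 48810*(-1/24273) = -7353/168679 + 16270/8091 = 2684914207/1364781789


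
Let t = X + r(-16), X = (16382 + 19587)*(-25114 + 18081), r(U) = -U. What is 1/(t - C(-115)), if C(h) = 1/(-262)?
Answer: -262/66278129781 ≈ -3.9530e-9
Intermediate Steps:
X = -252969977 (X = 35969*(-7033) = -252969977)
t = -252969961 (t = -252969977 - 1*(-16) = -252969977 + 16 = -252969961)
C(h) = -1/262
1/(t - C(-115)) = 1/(-252969961 - 1*(-1/262)) = 1/(-252969961 + 1/262) = 1/(-66278129781/262) = -262/66278129781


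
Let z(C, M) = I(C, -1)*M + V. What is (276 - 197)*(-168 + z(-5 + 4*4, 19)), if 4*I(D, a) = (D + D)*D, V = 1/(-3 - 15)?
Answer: 697807/9 ≈ 77534.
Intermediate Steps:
V = -1/18 (V = 1/(-18) = -1/18 ≈ -0.055556)
I(D, a) = D**2/2 (I(D, a) = ((D + D)*D)/4 = ((2*D)*D)/4 = (2*D**2)/4 = D**2/2)
z(C, M) = -1/18 + M*C**2/2 (z(C, M) = (C**2/2)*M - 1/18 = M*C**2/2 - 1/18 = -1/18 + M*C**2/2)
(276 - 197)*(-168 + z(-5 + 4*4, 19)) = (276 - 197)*(-168 + (-1/18 + (1/2)*19*(-5 + 4*4)**2)) = 79*(-168 + (-1/18 + (1/2)*19*(-5 + 16)**2)) = 79*(-168 + (-1/18 + (1/2)*19*11**2)) = 79*(-168 + (-1/18 + (1/2)*19*121)) = 79*(-168 + (-1/18 + 2299/2)) = 79*(-168 + 10345/9) = 79*(8833/9) = 697807/9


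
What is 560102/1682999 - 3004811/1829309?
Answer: -4032494278671/3078725217691 ≈ -1.3098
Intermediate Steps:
560102/1682999 - 3004811/1829309 = -4032494278671/3078725217691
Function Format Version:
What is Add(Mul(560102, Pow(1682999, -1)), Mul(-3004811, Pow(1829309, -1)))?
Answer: Rational(-4032494278671, 3078725217691) ≈ -1.3098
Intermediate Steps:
Add(Mul(560102, Pow(1682999, -1)), Mul(-3004811, Pow(1829309, -1))) = Add(Mul(560102, Rational(1, 1682999)), Mul(-3004811, Rational(1, 1829309))) = Add(Rational(560102, 1682999), Rational(-3004811, 1829309)) = Rational(-4032494278671, 3078725217691)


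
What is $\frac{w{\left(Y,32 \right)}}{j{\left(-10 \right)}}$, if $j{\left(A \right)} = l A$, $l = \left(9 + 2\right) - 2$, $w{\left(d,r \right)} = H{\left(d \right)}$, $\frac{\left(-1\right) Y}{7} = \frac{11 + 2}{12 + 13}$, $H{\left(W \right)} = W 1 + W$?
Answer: $\frac{91}{1125} \approx 0.080889$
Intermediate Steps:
$H{\left(W \right)} = 2 W$ ($H{\left(W \right)} = W + W = 2 W$)
$Y = - \frac{91}{25}$ ($Y = - 7 \frac{11 + 2}{12 + 13} = - 7 \cdot \frac{13}{25} = - 7 \cdot 13 \cdot \frac{1}{25} = \left(-7\right) \frac{13}{25} = - \frac{91}{25} \approx -3.64$)
$w{\left(d,r \right)} = 2 d$
$l = 9$ ($l = 11 - 2 = 9$)
$j{\left(A \right)} = 9 A$
$\frac{w{\left(Y,32 \right)}}{j{\left(-10 \right)}} = \frac{2 \left(- \frac{91}{25}\right)}{9 \left(-10\right)} = - \frac{182}{25 \left(-90\right)} = \left(- \frac{182}{25}\right) \left(- \frac{1}{90}\right) = \frac{91}{1125}$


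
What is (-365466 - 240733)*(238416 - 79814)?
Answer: -96144373798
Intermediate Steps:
(-365466 - 240733)*(238416 - 79814) = -606199*158602 = -96144373798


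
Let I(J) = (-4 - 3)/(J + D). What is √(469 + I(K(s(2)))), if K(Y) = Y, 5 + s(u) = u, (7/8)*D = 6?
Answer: √37842/9 ≈ 21.614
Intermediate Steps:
D = 48/7 (D = (8/7)*6 = 48/7 ≈ 6.8571)
s(u) = -5 + u
I(J) = -7/(48/7 + J) (I(J) = (-4 - 3)/(J + 48/7) = -7/(48/7 + J))
√(469 + I(K(s(2)))) = √(469 - 49/(48 + 7*(-5 + 2))) = √(469 - 49/(48 + 7*(-3))) = √(469 - 49/(48 - 21)) = √(469 - 49/27) = √(12614/27) = √37842/9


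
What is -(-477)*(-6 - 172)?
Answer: -84906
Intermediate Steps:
-(-477)*(-6 - 172) = -(-477)*(-178) = -1*84906 = -84906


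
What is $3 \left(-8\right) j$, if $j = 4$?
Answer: $-96$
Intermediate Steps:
$3 \left(-8\right) j = 3 \left(-8\right) 4 = \left(-24\right) 4 = -96$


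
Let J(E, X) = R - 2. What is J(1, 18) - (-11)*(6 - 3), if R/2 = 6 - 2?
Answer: 39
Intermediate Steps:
R = 8 (R = 2*(6 - 2) = 2*4 = 8)
J(E, X) = 6 (J(E, X) = 8 - 2 = 6)
J(1, 18) - (-11)*(6 - 3) = 6 - (-11)*(6 - 3) = 6 - (-11)*3 = 6 - 1*(-33) = 6 + 33 = 39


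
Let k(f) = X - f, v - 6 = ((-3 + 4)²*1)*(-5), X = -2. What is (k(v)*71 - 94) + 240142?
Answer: 239835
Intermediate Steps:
v = 1 (v = 6 + ((-3 + 4)²*1)*(-5) = 6 + (1²*1)*(-5) = 6 + (1*1)*(-5) = 6 + 1*(-5) = 6 - 5 = 1)
k(f) = -2 - f
(k(v)*71 - 94) + 240142 = ((-2 - 1*1)*71 - 94) + 240142 = ((-2 - 1)*71 - 94) + 240142 = (-3*71 - 94) + 240142 = (-213 - 94) + 240142 = -307 + 240142 = 239835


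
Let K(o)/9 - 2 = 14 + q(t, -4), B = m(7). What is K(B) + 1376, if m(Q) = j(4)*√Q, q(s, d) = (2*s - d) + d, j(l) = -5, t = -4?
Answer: 1448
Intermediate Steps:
q(s, d) = 2*s (q(s, d) = (-d + 2*s) + d = 2*s)
m(Q) = -5*√Q
B = -5*√7 ≈ -13.229
K(o) = 72 (K(o) = 18 + 9*(14 + 2*(-4)) = 18 + 9*(14 - 8) = 18 + 9*6 = 18 + 54 = 72)
K(B) + 1376 = 72 + 1376 = 1448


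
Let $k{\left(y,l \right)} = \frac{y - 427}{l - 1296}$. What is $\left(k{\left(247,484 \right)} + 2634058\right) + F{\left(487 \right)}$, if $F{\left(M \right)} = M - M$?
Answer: $\frac{534713819}{203} \approx 2.6341 \cdot 10^{6}$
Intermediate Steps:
$k{\left(y,l \right)} = \frac{-427 + y}{-1296 + l}$
$F{\left(M \right)} = 0$
$\left(k{\left(247,484 \right)} + 2634058\right) + F{\left(487 \right)} = \left(\frac{-427 + 247}{-1296 + 484} + 2634058\right) + 0 = \left(\frac{1}{-812} \left(-180\right) + 2634058\right) + 0 = \left(\left(- \frac{1}{812}\right) \left(-180\right) + 2634058\right) + 0 = \left(\frac{45}{203} + 2634058\right) + 0 = \frac{534713819}{203} + 0 = \frac{534713819}{203}$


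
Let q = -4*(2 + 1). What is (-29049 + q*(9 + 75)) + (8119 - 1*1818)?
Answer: -23756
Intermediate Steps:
q = -12 (q = -4*3 = -12)
(-29049 + q*(9 + 75)) + (8119 - 1*1818) = (-29049 - 12*(9 + 75)) + (8119 - 1*1818) = (-29049 - 12*84) + (8119 - 1818) = (-29049 - 1008) + 6301 = -30057 + 6301 = -23756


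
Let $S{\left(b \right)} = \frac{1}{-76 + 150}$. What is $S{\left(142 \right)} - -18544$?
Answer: $\frac{1372257}{74} \approx 18544.0$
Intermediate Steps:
$S{\left(b \right)} = \frac{1}{74}$
$S{\left(142 \right)} - -18544 = \frac{1}{74} - -18544 = \frac{1}{74} + 18544 = \frac{1372257}{74}$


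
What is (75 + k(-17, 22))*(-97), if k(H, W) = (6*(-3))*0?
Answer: -7275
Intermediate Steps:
k(H, W) = 0 (k(H, W) = -18*0 = 0)
(75 + k(-17, 22))*(-97) = (75 + 0)*(-97) = 75*(-97) = -7275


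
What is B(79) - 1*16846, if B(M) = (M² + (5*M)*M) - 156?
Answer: 20444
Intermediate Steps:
B(M) = -156 + 6*M² (B(M) = (M² + 5*M²) - 156 = 6*M² - 156 = -156 + 6*M²)
B(79) - 1*16846 = (-156 + 6*79²) - 1*16846 = (-156 + 6*6241) - 16846 = (-156 + 37446) - 16846 = 37290 - 16846 = 20444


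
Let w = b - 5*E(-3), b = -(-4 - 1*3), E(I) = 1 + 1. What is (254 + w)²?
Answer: 63001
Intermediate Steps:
E(I) = 2
b = 7 (b = -(-4 - 3) = -1*(-7) = 7)
w = -3 (w = 7 - 5*2 = 7 - 10 = -3)
(254 + w)² = (254 - 3)² = 251² = 63001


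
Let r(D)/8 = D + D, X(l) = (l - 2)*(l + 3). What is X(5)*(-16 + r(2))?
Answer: 384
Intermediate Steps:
X(l) = (-2 + l)*(3 + l)
r(D) = 16*D (r(D) = 8*(D + D) = 8*(2*D) = 16*D)
X(5)*(-16 + r(2)) = (-6 + 5 + 5**2)*(-16 + 16*2) = (-6 + 5 + 25)*(-16 + 32) = 24*16 = 384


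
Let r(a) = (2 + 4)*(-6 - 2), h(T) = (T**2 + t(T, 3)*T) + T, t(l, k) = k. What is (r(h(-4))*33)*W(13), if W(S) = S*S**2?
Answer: -3480048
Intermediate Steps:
h(T) = T**2 + 4*T (h(T) = (T**2 + 3*T) + T = T**2 + 4*T)
r(a) = -48 (r(a) = 6*(-8) = -48)
W(S) = S**3
(r(h(-4))*33)*W(13) = -48*33*13**3 = -1584*2197 = -3480048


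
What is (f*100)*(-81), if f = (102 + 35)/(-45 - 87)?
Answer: 92475/11 ≈ 8406.8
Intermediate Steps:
f = -137/132 (f = 137/(-132) = 137*(-1/132) = -137/132 ≈ -1.0379)
(f*100)*(-81) = -137/132*100*(-81) = -3425/33*(-81) = 92475/11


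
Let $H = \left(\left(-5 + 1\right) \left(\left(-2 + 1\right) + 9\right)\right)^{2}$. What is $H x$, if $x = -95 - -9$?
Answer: $-88064$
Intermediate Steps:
$H = 1024$ ($H = \left(- 4 \left(-1 + 9\right)\right)^{2} = \left(\left(-4\right) 8\right)^{2} = \left(-32\right)^{2} = 1024$)
$x = -86$ ($x = -95 + 9 = -86$)
$H x = 1024 \left(-86\right) = -88064$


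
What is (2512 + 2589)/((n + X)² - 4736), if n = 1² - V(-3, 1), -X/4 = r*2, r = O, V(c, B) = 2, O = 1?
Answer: -5101/4655 ≈ -1.0958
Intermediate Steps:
r = 1
X = -8 (X = -4*2 = -8)
n = -1 (n = 1² - 1*2 = 1 - 2 = -1)
(2512 + 2589)/((n + X)² - 4736) = (2512 + 2589)/((-1 - 8)² - 4736) = 5101/((-9)² - 4736) = 5101/(81 - 4736) = 5101/(-4655) = 5101*(-1/4655) = -5101/4655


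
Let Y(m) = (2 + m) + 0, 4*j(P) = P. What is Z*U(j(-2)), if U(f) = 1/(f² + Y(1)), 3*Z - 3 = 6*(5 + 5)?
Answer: 84/13 ≈ 6.4615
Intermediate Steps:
j(P) = P/4
Z = 21 (Z = 1 + (6*(5 + 5))/3 = 1 + (6*10)/3 = 1 + (⅓)*60 = 1 + 20 = 21)
Y(m) = 2 + m
U(f) = 1/(3 + f²) (U(f) = 1/(f² + (2 + 1)) = 1/(f² + 3) = 1/(3 + f²))
Z*U(j(-2)) = 21/(3 + ((¼)*(-2))²) = 21/(3 + (-½)²) = 21/(3 + ¼) = 21/(13/4) = 21*(4/13) = 84/13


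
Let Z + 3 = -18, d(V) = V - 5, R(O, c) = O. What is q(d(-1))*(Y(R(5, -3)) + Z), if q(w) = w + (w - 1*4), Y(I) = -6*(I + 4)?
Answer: 1200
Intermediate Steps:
Y(I) = -24 - 6*I (Y(I) = -6*(4 + I) = -24 - 6*I)
d(V) = -5 + V
q(w) = -4 + 2*w (q(w) = w + (w - 4) = w + (-4 + w) = -4 + 2*w)
Z = -21 (Z = -3 - 18 = -21)
q(d(-1))*(Y(R(5, -3)) + Z) = (-4 + 2*(-5 - 1))*((-24 - 6*5) - 21) = (-4 + 2*(-6))*((-24 - 30) - 21) = (-4 - 12)*(-54 - 21) = -16*(-75) = 1200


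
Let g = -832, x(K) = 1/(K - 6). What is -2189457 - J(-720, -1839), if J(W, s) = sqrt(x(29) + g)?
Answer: -2189457 - I*sqrt(440105)/23 ≈ -2.1895e+6 - 28.844*I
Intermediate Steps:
x(K) = 1/(-6 + K)
J(W, s) = I*sqrt(440105)/23 (J(W, s) = sqrt(1/(-6 + 29) - 832) = sqrt(1/23 - 832) = sqrt(-19135/23) = I*sqrt(440105)/23)
-2189457 - J(-720, -1839) = -2189457 - I*sqrt(440105)/23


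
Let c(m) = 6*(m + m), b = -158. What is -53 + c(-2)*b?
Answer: 3739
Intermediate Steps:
c(m) = 12*m (c(m) = 6*(2*m) = 12*m)
-53 + c(-2)*b = -53 + (12*(-2))*(-158) = -53 - 24*(-158) = -53 + 3792 = 3739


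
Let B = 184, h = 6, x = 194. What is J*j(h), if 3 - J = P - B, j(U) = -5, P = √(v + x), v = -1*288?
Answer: -935 + 5*I*√94 ≈ -935.0 + 48.477*I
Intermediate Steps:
v = -288
P = I*√94 (P = √(-288 + 194) = √(-94) = I*√94 ≈ 9.6954*I)
J = 187 - I*√94 (J = 3 - (I*√94 - 1*184) = 3 - (I*√94 - 184) = 3 - (-184 + I*√94) = 3 + (184 - I*√94) = 187 - I*√94 ≈ 187.0 - 9.6954*I)
J*j(h) = (187 - I*√94)*(-5) = -935 + 5*I*√94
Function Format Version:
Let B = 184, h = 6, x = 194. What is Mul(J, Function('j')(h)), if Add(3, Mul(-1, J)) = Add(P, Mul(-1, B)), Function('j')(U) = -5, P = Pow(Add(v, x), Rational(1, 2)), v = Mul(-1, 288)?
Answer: Add(-935, Mul(5, I, Pow(94, Rational(1, 2)))) ≈ Add(-935.00, Mul(48.477, I))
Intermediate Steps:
v = -288
P = Mul(I, Pow(94, Rational(1, 2))) (P = Pow(Add(-288, 194), Rational(1, 2)) = Pow(-94, Rational(1, 2)) = Mul(I, Pow(94, Rational(1, 2))) ≈ Mul(9.6954, I))
J = Add(187, Mul(-1, I, Pow(94, Rational(1, 2)))) (J = Add(3, Mul(-1, Add(Mul(I, Pow(94, Rational(1, 2))), Mul(-1, 184)))) = Add(3, Mul(-1, Add(Mul(I, Pow(94, Rational(1, 2))), -184))) = Add(3, Mul(-1, Add(-184, Mul(I, Pow(94, Rational(1, 2)))))) = Add(3, Add(184, Mul(-1, I, Pow(94, Rational(1, 2))))) = Add(187, Mul(-1, I, Pow(94, Rational(1, 2)))) ≈ Add(187.00, Mul(-9.6954, I)))
Mul(J, Function('j')(h)) = Mul(Add(187, Mul(-1, I, Pow(94, Rational(1, 2)))), -5) = Add(-935, Mul(5, I, Pow(94, Rational(1, 2))))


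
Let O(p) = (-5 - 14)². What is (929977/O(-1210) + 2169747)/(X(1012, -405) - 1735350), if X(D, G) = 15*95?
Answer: -784208644/625946925 ≈ -1.2528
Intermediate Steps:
O(p) = 361 (O(p) = (-19)² = 361)
X(D, G) = 1425
(929977/O(-1210) + 2169747)/(X(1012, -405) - 1735350) = (929977/361 + 2169747)/(1425 - 1735350) = (929977*(1/361) + 2169747)/(-1733925) = (929977/361 + 2169747)*(-1/1733925) = (784208644/361)*(-1/1733925) = -784208644/625946925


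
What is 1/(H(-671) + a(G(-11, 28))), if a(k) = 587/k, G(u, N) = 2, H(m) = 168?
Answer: 2/923 ≈ 0.0021668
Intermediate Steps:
1/(H(-671) + a(G(-11, 28))) = 1/(168 + 587/2) = 1/(923/2) = 2/923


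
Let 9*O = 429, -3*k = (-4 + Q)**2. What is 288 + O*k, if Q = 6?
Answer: 2020/9 ≈ 224.44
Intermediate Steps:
k = -4/3 (k = -(-4 + 6)**2/3 = -1/3*2**2 = -1/3*4 = -4/3 ≈ -1.3333)
O = 143/3 (O = (1/9)*429 = 143/3 ≈ 47.667)
288 + O*k = 288 + (143/3)*(-4/3) = 288 - 572/9 = 2020/9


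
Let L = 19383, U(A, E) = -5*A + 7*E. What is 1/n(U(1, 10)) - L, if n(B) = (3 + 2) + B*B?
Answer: -81990089/4230 ≈ -19383.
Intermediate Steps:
n(B) = 5 + B²
1/n(U(1, 10)) - L = 1/(5 + (-5*1 + 7*10)²) - 1*19383 = 1/(5 + (-5 + 70)²) - 19383 = 1/(5 + 65²) - 19383 = 1/(5 + 4225) - 19383 = 1/4230 - 19383 = -81990089/4230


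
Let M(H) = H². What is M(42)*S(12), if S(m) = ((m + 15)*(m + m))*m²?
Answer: 164602368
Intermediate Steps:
S(m) = 2*m³*(15 + m) (S(m) = ((15 + m)*(2*m))*m² = (2*m*(15 + m))*m² = 2*m³*(15 + m))
M(42)*S(12) = 42²*(2*12³*(15 + 12)) = 1764*(2*1728*27) = 1764*93312 = 164602368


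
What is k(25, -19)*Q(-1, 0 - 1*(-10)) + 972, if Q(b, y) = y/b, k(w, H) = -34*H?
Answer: -5488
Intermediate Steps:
k(25, -19)*Q(-1, 0 - 1*(-10)) + 972 = (-34*(-19))*((0 - 1*(-10))/(-1)) + 972 = 646*((0 + 10)*(-1)) + 972 = 646*(10*(-1)) + 972 = 646*(-10) + 972 = -6460 + 972 = -5488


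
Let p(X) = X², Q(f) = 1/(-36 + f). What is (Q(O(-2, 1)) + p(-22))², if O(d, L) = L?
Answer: 286929721/1225 ≈ 2.3423e+5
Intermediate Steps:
(Q(O(-2, 1)) + p(-22))² = (1/(-36 + 1) + (-22)²)² = (1/(-35) + 484)² = (-1/35 + 484)² = (16939/35)² = 286929721/1225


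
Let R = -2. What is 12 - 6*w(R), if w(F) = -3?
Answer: 30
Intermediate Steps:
12 - 6*w(R) = 12 - 6*(-3) = 12 + 18 = 30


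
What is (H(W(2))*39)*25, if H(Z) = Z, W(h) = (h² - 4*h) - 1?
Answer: -4875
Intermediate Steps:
W(h) = -1 + h² - 4*h
(H(W(2))*39)*25 = ((-1 + 2² - 4*2)*39)*25 = ((-1 + 4 - 8)*39)*25 = -5*39*25 = -195*25 = -4875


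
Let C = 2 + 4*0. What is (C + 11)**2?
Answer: 169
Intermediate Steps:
C = 2 (C = 2 + 0 = 2)
(C + 11)**2 = (2 + 11)**2 = 13**2 = 169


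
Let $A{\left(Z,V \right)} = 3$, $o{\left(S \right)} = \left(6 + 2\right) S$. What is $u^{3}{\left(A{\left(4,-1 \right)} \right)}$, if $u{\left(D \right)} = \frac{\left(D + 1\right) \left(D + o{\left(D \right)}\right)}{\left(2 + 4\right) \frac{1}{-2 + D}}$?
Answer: $5832$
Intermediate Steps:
$o{\left(S \right)} = 8 S$
$u{\left(D \right)} = 9 D \left(1 + D\right) \left(- \frac{1}{3} + \frac{D}{6}\right)$ ($u{\left(D \right)} = \frac{\left(D + 1\right) \left(D + 8 D\right)}{\left(2 + 4\right) \frac{1}{-2 + D}} = \frac{\left(1 + D\right) 9 D}{6 \frac{1}{-2 + D}} = 9 D \left(1 + D\right) \left(- \frac{1}{3} + \frac{D}{6}\right)$)
$u^{3}{\left(A{\left(4,-1 \right)} \right)} = \left(\frac{3}{2} \cdot 3 \left(-2 + 3^{2} - 3\right)\right)^{3} = \left(\frac{3}{2} \cdot 3 \left(-2 + 9 - 3\right)\right)^{3} = \left(\frac{3}{2} \cdot 3 \cdot 4\right)^{3} = 18^{3} = 5832$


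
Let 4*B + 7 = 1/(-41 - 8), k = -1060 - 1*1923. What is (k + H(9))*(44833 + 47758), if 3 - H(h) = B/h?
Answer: -121673277554/441 ≈ -2.7590e+8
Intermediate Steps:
k = -2983 (k = -1060 - 1923 = -2983)
B = -86/49 (B = -7/4 + 1/(4*(-41 - 8)) = -7/4 + (1/4)/(-49) = -7/4 + (1/4)*(-1/49) = -7/4 - 1/196 = -86/49 ≈ -1.7551)
H(h) = 3 + 86/(49*h) (H(h) = 3 - (-86)/(49*h) = 3 + 86/(49*h))
(k + H(9))*(44833 + 47758) = (-2983 + (3 + (86/49)/9))*(44833 + 47758) = (-2983 + (3 + (86/49)*(1/9)))*92591 = (-2983 + (3 + 86/441))*92591 = (-2983 + 1409/441)*92591 = -1314094/441*92591 = -121673277554/441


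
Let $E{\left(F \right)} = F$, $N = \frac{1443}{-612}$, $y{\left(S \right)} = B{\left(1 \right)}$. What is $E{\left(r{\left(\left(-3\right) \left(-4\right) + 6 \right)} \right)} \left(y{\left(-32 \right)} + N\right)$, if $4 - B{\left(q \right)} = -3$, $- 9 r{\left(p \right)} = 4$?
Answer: $- \frac{947}{459} \approx -2.0632$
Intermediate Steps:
$r{\left(p \right)} = - \frac{4}{9}$ ($r{\left(p \right)} = \left(- \frac{1}{9}\right) 4 = - \frac{4}{9}$)
$B{\left(q \right)} = 7$ ($B{\left(q \right)} = 4 - -3 = 4 + 3 = 7$)
$y{\left(S \right)} = 7$
$N = - \frac{481}{204}$ ($N = 1443 \left(- \frac{1}{612}\right) = - \frac{481}{204} \approx -2.3578$)
$E{\left(r{\left(\left(-3\right) \left(-4\right) + 6 \right)} \right)} \left(y{\left(-32 \right)} + N\right) = - \frac{4 \left(7 - \frac{481}{204}\right)}{9} = \left(- \frac{4}{9}\right) \frac{947}{204} = - \frac{947}{459}$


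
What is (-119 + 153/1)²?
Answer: 1156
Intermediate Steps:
(-119 + 153/1)² = (-119 + 153*1)² = (-119 + 153)² = 34² = 1156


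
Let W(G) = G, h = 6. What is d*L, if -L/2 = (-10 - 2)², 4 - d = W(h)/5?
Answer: -4032/5 ≈ -806.40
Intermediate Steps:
d = 14/5 (d = 4 - 6/5 = 14/5 ≈ 2.8000)
L = -288 (L = -2*(-10 - 2)² = -2*(-12)² = -2*144 = -288)
d*L = (14/5)*(-288) = -4032/5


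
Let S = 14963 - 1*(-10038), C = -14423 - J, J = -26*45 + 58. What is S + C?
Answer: 11690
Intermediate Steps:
J = -1112 (J = -1170 + 58 = -1112)
C = -13311 (C = -14423 - 1*(-1112) = -14423 + 1112 = -13311)
S = 25001 (S = 14963 + 10038 = 25001)
S + C = 25001 - 13311 = 11690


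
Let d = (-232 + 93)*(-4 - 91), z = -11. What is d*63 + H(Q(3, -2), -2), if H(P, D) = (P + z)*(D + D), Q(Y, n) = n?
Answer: 831967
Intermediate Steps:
H(P, D) = 2*D*(-11 + P) (H(P, D) = (P - 11)*(D + D) = (-11 + P)*(2*D) = 2*D*(-11 + P))
d = 13205 (d = -139*(-95) = 13205)
d*63 + H(Q(3, -2), -2) = 13205*63 + 2*(-2)*(-11 - 2) = 831915 + 2*(-2)*(-13) = 831915 + 52 = 831967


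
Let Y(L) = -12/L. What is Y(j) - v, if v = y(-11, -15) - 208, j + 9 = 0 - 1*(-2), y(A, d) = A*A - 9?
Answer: 684/7 ≈ 97.714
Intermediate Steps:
y(A, d) = -9 + A² (y(A, d) = A² - 9 = -9 + A²)
j = -7 (j = -9 + (0 - 1*(-2)) = -9 + (0 + 2) = -9 + 2 = -7)
v = -96 (v = (-9 + (-11)²) - 208 = (-9 + 121) - 208 = 112 - 208 = -96)
Y(j) - v = -12/(-7) - 1*(-96) = -12*(-⅐) + 96 = 12/7 + 96 = 684/7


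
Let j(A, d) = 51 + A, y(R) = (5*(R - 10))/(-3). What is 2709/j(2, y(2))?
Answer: 2709/53 ≈ 51.113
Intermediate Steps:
y(R) = 50/3 - 5*R/3 (y(R) = (5*(-10 + R))*(-1/3) = (-50 + 5*R)*(-1/3) = 50/3 - 5*R/3)
2709/j(2, y(2)) = 2709/(51 + 2) = 2709/53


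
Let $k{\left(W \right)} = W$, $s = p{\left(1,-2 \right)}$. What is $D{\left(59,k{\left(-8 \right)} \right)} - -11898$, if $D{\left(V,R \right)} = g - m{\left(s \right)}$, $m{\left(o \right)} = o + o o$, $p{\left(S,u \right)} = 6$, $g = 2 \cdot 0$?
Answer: $11856$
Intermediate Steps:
$g = 0$
$s = 6$
$m{\left(o \right)} = o + o^{2}$
$D{\left(V,R \right)} = -42$ ($D{\left(V,R \right)} = 0 - 6 \left(1 + 6\right) = 0 - 6 \cdot 7 = 0 - 42 = -42$)
$D{\left(59,k{\left(-8 \right)} \right)} - -11898 = -42 - -11898 = -42 + 11898 = 11856$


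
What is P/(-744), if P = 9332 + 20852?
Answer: -3773/93 ≈ -40.570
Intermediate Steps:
P = 30184
P/(-744) = 30184/(-744) = 30184*(-1/744) = -3773/93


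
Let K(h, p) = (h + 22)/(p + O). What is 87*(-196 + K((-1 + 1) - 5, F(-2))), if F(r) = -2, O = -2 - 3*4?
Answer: -274311/16 ≈ -17144.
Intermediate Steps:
O = -14 (O = -2 - 12 = -14)
K(h, p) = (22 + h)/(-14 + p) (K(h, p) = (h + 22)/(p - 14) = (22 + h)/(-14 + p))
87*(-196 + K((-1 + 1) - 5, F(-2))) = 87*(-196 + (22 + ((-1 + 1) - 5))/(-14 - 2)) = 87*(-196 + (22 + (0 - 5))/(-16)) = 87*(-196 - (22 - 5)/16) = 87*(-196 - 1/16*17) = 87*(-196 - 17/16) = 87*(-3153/16) = -274311/16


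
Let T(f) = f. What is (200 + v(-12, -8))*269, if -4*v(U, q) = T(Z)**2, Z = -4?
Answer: 52724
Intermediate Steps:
v(U, q) = -4 (v(U, q) = -1/4*(-4)**2 = -1/4*16 = -4)
(200 + v(-12, -8))*269 = (200 - 4)*269 = 196*269 = 52724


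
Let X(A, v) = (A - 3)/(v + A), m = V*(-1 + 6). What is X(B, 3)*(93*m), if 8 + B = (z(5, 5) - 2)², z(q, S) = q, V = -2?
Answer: 465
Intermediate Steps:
B = 1 (B = -8 + (5 - 2)² = -8 + 3² = -8 + 9 = 1)
m = -10 (m = -2*(-1 + 6) = -2*5 = -10)
X(A, v) = (-3 + A)/(A + v)
X(B, 3)*(93*m) = ((-3 + 1)/(1 + 3))*(93*(-10)) = (-2/4)*(-930) = ((¼)*(-2))*(-930) = -½*(-930) = 465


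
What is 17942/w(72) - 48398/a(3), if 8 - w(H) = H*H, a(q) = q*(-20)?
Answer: 31178941/38820 ≈ 803.17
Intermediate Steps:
a(q) = -20*q
w(H) = 8 - H**2 (w(H) = 8 - H*H = 8 - H**2)
17942/w(72) - 48398/a(3) = 17942/(8 - 1*72**2) - 48398/((-20*3)) = 17942/(8 - 1*5184) - 48398/(-60) = 17942/(8 - 5184) - 48398*(-1/60) = 17942/(-5176) + 24199/30 = 17942*(-1/5176) + 24199/30 = -8971/2588 + 24199/30 = 31178941/38820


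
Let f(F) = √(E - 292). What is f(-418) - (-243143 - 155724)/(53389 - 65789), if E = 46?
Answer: -398867/12400 + I*√246 ≈ -32.167 + 15.684*I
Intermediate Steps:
f(F) = I*√246 (f(F) = √(46 - 292) = √(-246) = I*√246)
f(-418) - (-243143 - 155724)/(53389 - 65789) = I*√246 - (-243143 - 155724)/(53389 - 65789) = I*√246 - (-398867)/(-12400) = I*√246 - (-398867)*(-1)/12400 = I*√246 - 1*398867/12400 = I*√246 - 398867/12400 = -398867/12400 + I*√246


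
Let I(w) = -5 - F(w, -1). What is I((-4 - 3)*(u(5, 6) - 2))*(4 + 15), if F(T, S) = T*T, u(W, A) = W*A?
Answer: -729999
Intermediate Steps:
u(W, A) = A*W
F(T, S) = T²
I(w) = -5 - w²
I((-4 - 3)*(u(5, 6) - 2))*(4 + 15) = (-5 - ((-4 - 3)*(6*5 - 2))²)*(4 + 15) = (-5 - (-7*(30 - 2))²)*19 = (-5 - (-7*28)²)*19 = (-5 - 1*(-196)²)*19 = (-5 - 1*38416)*19 = (-5 - 38416)*19 = -38421*19 = -729999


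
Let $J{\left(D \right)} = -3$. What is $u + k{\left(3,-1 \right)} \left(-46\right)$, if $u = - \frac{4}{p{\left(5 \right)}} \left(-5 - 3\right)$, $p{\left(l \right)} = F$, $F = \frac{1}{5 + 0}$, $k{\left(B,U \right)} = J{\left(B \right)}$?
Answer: $298$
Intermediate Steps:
$k{\left(B,U \right)} = -3$
$F = \frac{1}{5} \approx 0.2$
$p{\left(l \right)} = \frac{1}{5}$
$u = 160$ ($u = - 4 \frac{1}{\frac{1}{5}} \left(-5 - 3\right) = \left(-4\right) 5 \left(-8\right) = \left(-20\right) \left(-8\right) = 160$)
$u + k{\left(3,-1 \right)} \left(-46\right) = 160 - -138 = 160 + 138 = 298$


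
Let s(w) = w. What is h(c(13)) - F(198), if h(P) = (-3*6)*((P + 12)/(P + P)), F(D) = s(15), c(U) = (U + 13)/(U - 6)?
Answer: -690/13 ≈ -53.077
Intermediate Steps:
c(U) = (13 + U)/(-6 + U)
F(D) = 15
h(P) = -9*(12 + P)/P (h(P) = -18*(12 + P)/(2*P) = -18*(12 + P)*1/(2*P) = -9*(12 + P)/P)
h(c(13)) - F(198) = (-9 - 108*(-6 + 13)/(13 + 13)) - 1*15 = (-9 - 108/(26/7)) - 15 = (-9 - 108/((⅐)*26)) - 15 = (-9 - 108/26/7) - 15 = (-9 - 108*7/26) - 15 = (-9 - 378/13) - 15 = -495/13 - 15 = -690/13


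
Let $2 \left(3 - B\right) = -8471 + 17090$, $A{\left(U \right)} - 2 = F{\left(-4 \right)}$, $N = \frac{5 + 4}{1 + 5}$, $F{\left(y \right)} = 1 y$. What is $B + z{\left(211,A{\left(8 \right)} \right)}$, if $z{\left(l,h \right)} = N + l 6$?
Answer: $-3039$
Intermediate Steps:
$F{\left(y \right)} = y$
$N = \frac{3}{2}$ ($N = \frac{9}{6} = 9 \cdot \frac{1}{6} = \frac{3}{2} \approx 1.5$)
$A{\left(U \right)} = -2$ ($A{\left(U \right)} = 2 - 4 = -2$)
$z{\left(l,h \right)} = \frac{3}{2} + 6 l$ ($z{\left(l,h \right)} = \frac{3}{2} + l 6 = \frac{3}{2} + 6 l$)
$B = - \frac{8613}{2}$ ($B = 3 - \frac{-8471 + 17090}{2} = 3 - \frac{8619}{2} = - \frac{8613}{2} \approx -4306.5$)
$B + z{\left(211,A{\left(8 \right)} \right)} = - \frac{8613}{2} + \left(\frac{3}{2} + 6 \cdot 211\right) = - \frac{8613}{2} + \left(\frac{3}{2} + 1266\right) = - \frac{8613}{2} + \frac{2535}{2} = -3039$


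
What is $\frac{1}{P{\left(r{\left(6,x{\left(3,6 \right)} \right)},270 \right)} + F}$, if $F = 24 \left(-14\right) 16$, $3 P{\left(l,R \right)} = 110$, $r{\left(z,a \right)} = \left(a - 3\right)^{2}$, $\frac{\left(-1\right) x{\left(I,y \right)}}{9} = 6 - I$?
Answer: $- \frac{3}{16018} \approx -0.00018729$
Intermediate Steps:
$x{\left(I,y \right)} = -54 + 9 I$ ($x{\left(I,y \right)} = - 9 \left(6 - I\right) = -54 + 9 I$)
$r{\left(z,a \right)} = \left(-3 + a\right)^{2}$
$P{\left(l,R \right)} = \frac{110}{3}$ ($P{\left(l,R \right)} = \frac{1}{3} \cdot 110 = \frac{110}{3}$)
$F = -5376$ ($F = \left(-336\right) 16 = -5376$)
$\frac{1}{P{\left(r{\left(6,x{\left(3,6 \right)} \right)},270 \right)} + F} = \frac{1}{\frac{110}{3} - 5376} = \frac{1}{- \frac{16018}{3}} = - \frac{3}{16018}$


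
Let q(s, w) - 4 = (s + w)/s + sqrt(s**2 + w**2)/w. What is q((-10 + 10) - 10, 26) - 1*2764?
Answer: -13808/5 + sqrt(194)/13 ≈ -2760.5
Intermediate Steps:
q(s, w) = 4 + (s + w)/s + sqrt(s**2 + w**2)/w (q(s, w) = 4 + ((s + w)/s + sqrt(s**2 + w**2)/w) = 4 + (s + w)/s + sqrt(s**2 + w**2)/w)
q((-10 + 10) - 10, 26) - 1*2764 = (5 + 26/((-10 + 10) - 10) + sqrt(((-10 + 10) - 10)**2 + 26**2)/26) - 1*2764 = (5 + 26/(0 - 10) + sqrt((0 - 10)**2 + 676)/26) - 2764 = (5 + 26/(-10) + sqrt((-10)**2 + 676)/26) - 2764 = (5 + 26*(-1/10) + sqrt(100 + 676)/26) - 2764 = (5 - 13/5 + sqrt(776)/26) - 2764 = (5 - 13/5 + (2*sqrt(194))/26) - 2764 = (5 - 13/5 + sqrt(194)/13) - 2764 = (12/5 + sqrt(194)/13) - 2764 = -13808/5 + sqrt(194)/13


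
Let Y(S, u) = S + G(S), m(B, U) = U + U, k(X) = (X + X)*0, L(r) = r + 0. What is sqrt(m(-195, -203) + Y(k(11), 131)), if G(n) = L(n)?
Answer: I*sqrt(406) ≈ 20.149*I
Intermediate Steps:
L(r) = r
k(X) = 0 (k(X) = (2*X)*0 = 0)
G(n) = n
m(B, U) = 2*U
Y(S, u) = 2*S (Y(S, u) = S + S = 2*S)
sqrt(m(-195, -203) + Y(k(11), 131)) = sqrt(2*(-203) + 2*0) = sqrt(-406 + 0) = sqrt(-406) = I*sqrt(406)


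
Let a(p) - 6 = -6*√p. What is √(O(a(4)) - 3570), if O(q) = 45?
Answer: 5*I*√141 ≈ 59.372*I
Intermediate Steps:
a(p) = 6 - 6*√p
√(O(a(4)) - 3570) = √(45 - 3570) = √(-3525) = 5*I*√141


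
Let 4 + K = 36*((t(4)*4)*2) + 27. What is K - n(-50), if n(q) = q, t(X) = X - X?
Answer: 73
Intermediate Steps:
t(X) = 0
K = 23 (K = -4 + (36*((0*4)*2) + 27) = -4 + (36*(0*2) + 27) = -4 + (36*0 + 27) = -4 + (0 + 27) = -4 + 27 = 23)
K - n(-50) = 23 - 1*(-50) = 23 + 50 = 73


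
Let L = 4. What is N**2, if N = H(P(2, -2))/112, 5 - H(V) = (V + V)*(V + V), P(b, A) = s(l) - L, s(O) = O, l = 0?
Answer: 3481/12544 ≈ 0.27750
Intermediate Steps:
P(b, A) = -4 (P(b, A) = 0 - 1*4 = 0 - 4 = -4)
H(V) = 5 - 4*V**2 (H(V) = 5 - (V + V)*(V + V) = 5 - 2*V*2*V = 5 - 4*V**2)
N = -59/112 (N = (5 - 4*(-4)**2)/112 = (5 - 4*16)*(1/112) = (5 - 64)*(1/112) = -59*1/112 = -59/112 ≈ -0.52679)
N**2 = (-59/112)**2 = 3481/12544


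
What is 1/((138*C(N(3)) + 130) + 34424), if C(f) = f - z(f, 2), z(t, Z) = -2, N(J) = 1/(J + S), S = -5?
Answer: 1/34761 ≈ 2.8768e-5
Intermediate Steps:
N(J) = 1/(-5 + J) (N(J) = 1/(J - 5) = 1/(-5 + J))
C(f) = 2 + f (C(f) = f - 1*(-2) = f + 2 = 2 + f)
1/((138*C(N(3)) + 130) + 34424) = 1/((138*(2 + 1/(-5 + 3)) + 130) + 34424) = 1/((138*(2 + 1/(-2)) + 130) + 34424) = 1/((138*(2 - 1/2) + 130) + 34424) = 1/((138*(3/2) + 130) + 34424) = 1/((207 + 130) + 34424) = 1/(337 + 34424) = 1/34761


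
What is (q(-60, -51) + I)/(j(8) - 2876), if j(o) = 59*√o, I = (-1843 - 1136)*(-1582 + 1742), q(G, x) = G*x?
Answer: 170252010/1030441 + 6985305*√2/1030441 ≈ 174.81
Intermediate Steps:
I = -476640 (I = -2979*160 = -476640)
(q(-60, -51) + I)/(j(8) - 2876) = (-60*(-51) - 476640)/(59*√8 - 2876) = (3060 - 476640)/(59*(2*√2) - 2876) = -473580/(118*√2 - 2876) = -473580/(-2876 + 118*√2)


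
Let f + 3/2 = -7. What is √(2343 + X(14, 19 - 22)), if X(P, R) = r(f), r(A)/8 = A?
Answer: 5*√91 ≈ 47.697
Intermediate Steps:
f = -17/2 (f = -3/2 - 7 = -17/2 ≈ -8.5000)
r(A) = 8*A
X(P, R) = -68 (X(P, R) = 8*(-17/2) = -68)
√(2343 + X(14, 19 - 22)) = √(2343 - 68) = √2275 = 5*√91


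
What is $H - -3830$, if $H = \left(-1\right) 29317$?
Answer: $-25487$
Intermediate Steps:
$H = -29317$
$H - -3830 = -29317 - -3830 = -29317 + 3830 = -25487$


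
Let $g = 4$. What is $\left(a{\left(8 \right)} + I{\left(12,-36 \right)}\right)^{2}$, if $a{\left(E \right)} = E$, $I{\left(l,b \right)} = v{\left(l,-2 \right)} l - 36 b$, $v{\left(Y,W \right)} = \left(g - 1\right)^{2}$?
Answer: $1993744$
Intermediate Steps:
$v{\left(Y,W \right)} = 9$ ($v{\left(Y,W \right)} = \left(4 - 1\right)^{2} = 3^{2} = 9$)
$I{\left(l,b \right)} = - 36 b + 9 l$ ($I{\left(l,b \right)} = 9 l - 36 b = - 36 b + 9 l$)
$\left(a{\left(8 \right)} + I{\left(12,-36 \right)}\right)^{2} = \left(8 + \left(\left(-36\right) \left(-36\right) + 9 \cdot 12\right)\right)^{2} = \left(8 + \left(1296 + 108\right)\right)^{2} = \left(8 + 1404\right)^{2} = 1412^{2} = 1993744$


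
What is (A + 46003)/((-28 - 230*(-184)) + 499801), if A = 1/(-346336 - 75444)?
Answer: 19403145339/228643985540 ≈ 0.084862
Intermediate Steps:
A = -1/421780 (A = 1/(-421780) = -1/421780 ≈ -2.3709e-6)
(A + 46003)/((-28 - 230*(-184)) + 499801) = (-1/421780 + 46003)/((-28 - 230*(-184)) + 499801) = 19403145339/(421780*((-28 + 42320) + 499801)) = 19403145339/(421780*(42292 + 499801)) = (19403145339/421780)/542093 = (19403145339/421780)*(1/542093) = 19403145339/228643985540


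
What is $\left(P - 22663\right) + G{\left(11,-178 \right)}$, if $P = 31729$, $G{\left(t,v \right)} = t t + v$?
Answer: $9009$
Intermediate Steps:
$G{\left(t,v \right)} = v + t^{2}$ ($G{\left(t,v \right)} = t^{2} + v = v + t^{2}$)
$\left(P - 22663\right) + G{\left(11,-178 \right)} = \left(31729 - 22663\right) - \left(178 - 11^{2}\right) = 9066 + \left(-178 + 121\right) = 9066 - 57 = 9009$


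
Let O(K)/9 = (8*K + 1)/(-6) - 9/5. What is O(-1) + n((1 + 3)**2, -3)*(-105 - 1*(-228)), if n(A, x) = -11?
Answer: -13587/10 ≈ -1358.7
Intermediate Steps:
O(K) = -177/10 - 12*K (O(K) = 9*((8*K + 1)/(-6) - 9/5) = 9*((1 + 8*K)*(-1/6) - 9*1/5) = 9*((-1/6 - 4*K/3) - 9/5) = 9*(-59/30 - 4*K/3) = -177/10 - 12*K)
O(-1) + n((1 + 3)**2, -3)*(-105 - 1*(-228)) = (-177/10 - 12*(-1)) - 11*(-105 - 1*(-228)) = (-177/10 + 12) - 11*(-105 + 228) = -57/10 - 11*123 = -57/10 - 1353 = -13587/10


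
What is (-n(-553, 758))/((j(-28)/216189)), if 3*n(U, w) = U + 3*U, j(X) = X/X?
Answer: 159403356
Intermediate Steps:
j(X) = 1
n(U, w) = 4*U/3 (n(U, w) = (U + 3*U)/3 = (4*U)/3 = 4*U/3)
(-n(-553, 758))/((j(-28)/216189)) = (-4*(-553)/3)/((1/216189)) = (-1*(-2212/3))/((1*(1/216189))) = 2212/(3*(1/216189)) = (2212/3)*216189 = 159403356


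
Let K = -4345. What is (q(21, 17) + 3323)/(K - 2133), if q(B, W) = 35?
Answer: -1679/3239 ≈ -0.51837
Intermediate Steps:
(q(21, 17) + 3323)/(K - 2133) = (35 + 3323)/(-4345 - 2133) = 3358/(-6478) = 3358*(-1/6478) = -1679/3239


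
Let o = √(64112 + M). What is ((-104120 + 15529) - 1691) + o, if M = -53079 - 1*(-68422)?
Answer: -90282 + √79455 ≈ -90000.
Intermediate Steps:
M = 15343 (M = -53079 + 68422 = 15343)
o = √79455 (o = √(64112 + 15343) = √79455 ≈ 281.88)
((-104120 + 15529) - 1691) + o = ((-104120 + 15529) - 1691) + √79455 = (-88591 - 1691) + √79455 = -90282 + √79455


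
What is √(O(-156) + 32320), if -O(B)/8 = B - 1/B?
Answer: 5*√2042274/39 ≈ 183.22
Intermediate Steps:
O(B) = -8*B + 8/B (O(B) = -8*(B - 1/B) = -8*B + 8/B)
√(O(-156) + 32320) = √((-8*(-156) + 8/(-156)) + 32320) = √((1248 + 8*(-1/156)) + 32320) = √((1248 - 2/39) + 32320) = √(48670/39 + 32320) = √(1309150/39) = 5*√2042274/39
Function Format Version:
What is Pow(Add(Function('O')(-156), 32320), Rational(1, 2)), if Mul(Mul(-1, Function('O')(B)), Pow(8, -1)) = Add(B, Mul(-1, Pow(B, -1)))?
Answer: Mul(Rational(5, 39), Pow(2042274, Rational(1, 2))) ≈ 183.22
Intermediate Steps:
Function('O')(B) = Add(Mul(-8, B), Mul(8, Pow(B, -1))) (Function('O')(B) = Mul(-8, Add(B, Mul(-1, Pow(B, -1)))) = Add(Mul(-8, B), Mul(8, Pow(B, -1))))
Pow(Add(Function('O')(-156), 32320), Rational(1, 2)) = Pow(Add(Add(Mul(-8, -156), Mul(8, Pow(-156, -1))), 32320), Rational(1, 2)) = Pow(Add(Add(1248, Mul(8, Rational(-1, 156))), 32320), Rational(1, 2)) = Pow(Add(Add(1248, Rational(-2, 39)), 32320), Rational(1, 2)) = Pow(Add(Rational(48670, 39), 32320), Rational(1, 2)) = Pow(Rational(1309150, 39), Rational(1, 2)) = Mul(Rational(5, 39), Pow(2042274, Rational(1, 2)))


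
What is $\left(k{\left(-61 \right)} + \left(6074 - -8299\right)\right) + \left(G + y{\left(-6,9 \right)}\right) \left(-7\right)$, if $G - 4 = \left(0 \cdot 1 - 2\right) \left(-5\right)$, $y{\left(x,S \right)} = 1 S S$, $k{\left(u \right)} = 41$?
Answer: $13749$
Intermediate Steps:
$y{\left(x,S \right)} = S^{2}$ ($y{\left(x,S \right)} = S S = S^{2}$)
$G = 14$ ($G = 4 + \left(0 \cdot 1 - 2\right) \left(-5\right) = 4 + \left(0 - 2\right) \left(-5\right) = 4 - -10 = 4 + 10 = 14$)
$\left(k{\left(-61 \right)} + \left(6074 - -8299\right)\right) + \left(G + y{\left(-6,9 \right)}\right) \left(-7\right) = \left(41 + \left(6074 - -8299\right)\right) + \left(14 + 9^{2}\right) \left(-7\right) = \left(41 + \left(6074 + 8299\right)\right) + \left(14 + 81\right) \left(-7\right) = \left(41 + 14373\right) + 95 \left(-7\right) = 14414 - 665 = 13749$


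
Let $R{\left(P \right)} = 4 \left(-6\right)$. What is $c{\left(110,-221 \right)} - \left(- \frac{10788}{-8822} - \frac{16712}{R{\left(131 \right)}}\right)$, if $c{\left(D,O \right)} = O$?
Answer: $- \frac{12155254}{13233} \approx -918.56$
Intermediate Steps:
$R{\left(P \right)} = -24$
$c{\left(110,-221 \right)} - \left(- \frac{10788}{-8822} - \frac{16712}{R{\left(131 \right)}}\right) = -221 - \left(- \frac{10788}{-8822} - \frac{16712}{-24}\right) = -221 - \left(\left(-10788\right) \left(- \frac{1}{8822}\right) - - \frac{2089}{3}\right) = -221 - \left(\frac{5394}{4411} + \frac{2089}{3}\right) = -221 - \frac{9230761}{13233} = - \frac{12155254}{13233}$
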